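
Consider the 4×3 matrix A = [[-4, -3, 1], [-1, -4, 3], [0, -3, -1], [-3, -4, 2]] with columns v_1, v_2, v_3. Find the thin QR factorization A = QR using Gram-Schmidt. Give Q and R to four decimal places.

v_1 = (-4, -1, 0, -3); ‖v_1‖ = 5.0990, so e_1 = (-0.7845, -0.1961, 0.0000, -0.5883).
e_1·v_2 = (-0.7845)·(-3) + (-0.1961)·(-4) + 0.0000·(-3) + (-0.5883)·(-4) = 5.4913.
u_2 = v_2 − 5.4913·e_1 = (1.3077, -2.9231, -3.0000, -0.7692).
‖u_2‖ = 4.4549, so e_2 = (0.2935, -0.6561, -0.6734, -0.1727).
e_1·v_3 = (-0.7845)·1 + (-0.1961)·3 + 0.0000·(-1) + (-0.5883)·2 = -2.5495; e_2·v_3 = 0.2935·1 + (-0.6561)·3 + (-0.6734)·(-1) + (-0.1727)·2 = -1.3468.
u_3 = v_3 + 2.5495·e_1 + 1.3468·e_2 = (-0.6047, 1.6163, -1.9070, 0.2674).
‖u_3‖ = 2.5857, so e_3 = (-0.2338, 0.6251, -0.7375, 0.1034).

Q = [[-0.7845, 0.2935, -0.2338], [-0.1961, -0.6561, 0.6251], [0.0000, -0.6734, -0.7375], [-0.5883, -0.1727, 0.1034]], R = [[5.0990, 5.4913, -2.5495], [0.0000, 4.4549, -1.3468], [0.0000, 0.0000, 2.5857]]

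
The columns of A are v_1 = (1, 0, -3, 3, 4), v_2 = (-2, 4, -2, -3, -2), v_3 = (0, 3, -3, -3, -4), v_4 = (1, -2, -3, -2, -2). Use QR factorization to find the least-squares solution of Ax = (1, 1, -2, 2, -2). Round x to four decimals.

x = (0.3612, -1.1263, 1.5402, -0.5901)

v_1 = (1, 0, -3, 3, 4); ‖v_1‖ = 5.9161, so q_1 = (0.1690, 0.0000, -0.5071, 0.5071, 0.6761).
q_1·v_2 = 0.1690·(-2) + 0.0000·4 + (-0.5071)·(-2) + 0.5071·(-3) + 0.6761·(-2) = -2.1974.
u_2 = v_2 + 2.1974·q_1 = (-1.6286, 4.0000, -3.1143, -1.8857, -0.5143).
‖u_2‖ = 5.6720, so q_2 = (-0.2871, 0.7052, -0.5491, -0.3325, -0.0907).
q_1·v_3 = 0.1690·0 + 0.0000·3 + (-0.5071)·(-3) + 0.5071·(-3) + 0.6761·(-4) = -2.7045; q_2·v_3 = (-0.2871)·0 + 0.7052·3 + (-0.5491)·(-3) + (-0.3325)·(-3) + (-0.0907)·(-4) = 5.1229.
u_3 = v_3 + 2.7045·q_1 − 5.1229·q_2 = (1.9281, -0.6128, -1.5586, 0.0746, -1.7069).
‖u_3‖ = 3.0727, so q_3 = (0.6275, -0.1994, -0.5072, 0.0243, -0.5555).
q_1·v_4 = 0.1690·1 + 0.0000·(-2) + (-0.5071)·(-3) + 0.5071·(-2) + 0.6761·(-2) = -0.6761; q_2·v_4 = (-0.2871)·1 + 0.7052·(-2) + (-0.5491)·(-3) + (-0.3325)·(-2) + (-0.0907)·(-2) = 0.7959; q_3·v_4 = 0.6275·1 + (-0.1994)·(-2) + (-0.5072)·(-3) + 0.0243·(-2) + (-0.5555)·(-2) = 3.6106.
u_4 = v_4 + 0.6761·q_1 − 0.7959·q_2 − 3.6106·q_3 = (-0.9228, -1.8412, -1.0744, -1.4802, 0.5350).
‖u_4‖ = 2.8059, so q_4 = (-0.3289, -0.6562, -0.3829, -0.5275, 0.1907).
Qᵀb = (0.8452, 1.0326, 2.6021, -1.6557).
Back-substitute: x_4 = -1.6557/2.8059 = -0.5901.
x_3 = (2.6021 − 3.6106·(-0.5901))/3.0727 = 1.5402.
x_2 = (1.0326 − 5.1229·1.5402 − 0.7959·(-0.5901))/5.6720 = -1.1263.
x_1 = (0.8452 + 2.1974·(-1.1263) + 2.7045·1.5402 + 0.6761·(-0.5901))/5.9161 = 0.3612.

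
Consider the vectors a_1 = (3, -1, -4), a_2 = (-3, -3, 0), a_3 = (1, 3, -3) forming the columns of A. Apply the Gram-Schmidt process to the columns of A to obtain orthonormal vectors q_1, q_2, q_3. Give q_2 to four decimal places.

a_1 = (3, -1, -4); ‖a_1‖ = 5.0990, so q_1 = (0.5883, -0.1961, -0.7845).
q_1·a_2 = 0.5883·(-3) + (-0.1961)·(-3) + (-0.7845)·0 = -1.1767.
u_2 = a_2 + 1.1767·q_1 = (-2.3077, -3.2308, -0.9231).
‖u_2‖ = 4.0762, so q_2 = (-0.5661, -0.7926, -0.2265).

q_2 = (-0.5661, -0.7926, -0.2265)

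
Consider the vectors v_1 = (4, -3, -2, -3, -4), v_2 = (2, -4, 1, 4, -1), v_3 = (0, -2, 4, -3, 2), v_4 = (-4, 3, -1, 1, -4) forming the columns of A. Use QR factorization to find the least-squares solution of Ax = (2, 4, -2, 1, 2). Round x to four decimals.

e_1 = v_1/‖v_1‖ = (4, -3, -2, -3, -4)/7.3485 = (0.5443, -0.4082, -0.2722, -0.4082, -0.5443).
r_{12} = e_1·v_2 = 1.3608.
u_2 = v_2 − 1.3608·e_1 = (1.2593, -3.4444, 1.3704, 4.5556, -0.2593).
‖u_2‖ = 6.0123, so e_2 = (0.2094, -0.5729, 0.2279, 0.7577, -0.0431).
r_{13} = e_1·v_3 = -0.1361; r_{23} = e_2·v_3 = -0.3018.
u_3 = v_3 + 0.1361·e_1 + 0.3018·e_2 = (0.1373, -2.2285, 4.0318, -2.8268, 1.9129).
‖u_3‖ = 5.7350, so e_3 = (0.0239, -0.3886, 0.7030, -0.4929, 0.3335).
r_{14} = e_1·v_4 = -1.3608; r_{24} = e_2·v_4 = -1.8542; r_{34} = e_3·v_4 = -3.7916.
u_4 = v_4 + 1.3608·e_1 + 1.8542·e_2 + 3.7916·e_3 = (-2.7801, -0.0911, 1.7178, -0.0195, -3.5560).
‖u_4‖ = 4.8305, so e_4 = (-0.5755, -0.0189, 0.3556, -0.0040, -0.7362).
Qᵀb = (-1.4969, -1.6571, -2.7382, -3.4141).
Back-substitute: x_4 = -3.4141/4.8305 = -0.7068.
x_3 = (-2.7382 + 3.7916·(-0.7068))/5.7350 = -0.9447.
x_2 = (-1.6571 + 0.3018·(-0.9447) + 1.8542·(-0.7068))/6.0123 = -0.5410.
x_1 = (-1.4969 − 1.3608·(-0.5410) + 0.1361·(-0.9447) + 1.3608·(-0.7068))/7.3485 = -0.2519.

x = (-0.2519, -0.5410, -0.9447, -0.7068)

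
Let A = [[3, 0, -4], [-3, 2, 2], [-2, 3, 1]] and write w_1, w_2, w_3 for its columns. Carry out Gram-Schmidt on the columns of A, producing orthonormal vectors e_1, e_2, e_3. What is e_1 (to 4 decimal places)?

w_1 = (3, -3, -2); ‖w_1‖ = 4.6904, so e_1 = (0.6396, -0.6396, -0.4264).

e_1 = (0.6396, -0.6396, -0.4264)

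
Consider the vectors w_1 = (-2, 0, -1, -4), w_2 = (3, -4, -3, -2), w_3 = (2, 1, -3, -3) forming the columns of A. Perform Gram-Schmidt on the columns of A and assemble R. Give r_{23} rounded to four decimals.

r_{23} = 2.3703

w_1 = (-2, 0, -1, -4); ‖w_1‖ = 4.5826, so q_1 = (-0.4364, 0.0000, -0.2182, -0.8729).
q_1·w_2 = (-0.4364)·3 + 0.0000·(-4) + (-0.2182)·(-3) + (-0.8729)·(-2) = 1.0911.
u_2 = w_2 − 1.0911·q_1 = (3.4762, -4.0000, -2.7619, -1.0476).
‖u_2‖ = 6.0671, so q_2 = (0.5730, -0.6593, -0.4552, -0.1727).
r_{23} = q_2·w_3 = 2.3703.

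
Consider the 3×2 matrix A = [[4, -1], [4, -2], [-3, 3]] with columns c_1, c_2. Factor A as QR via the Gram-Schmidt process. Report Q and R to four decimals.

c_1 = (4, 4, -3); ‖c_1‖ = 6.4031, so e_1 = (0.6247, 0.6247, -0.4685).
e_1·c_2 = 0.6247·(-1) + 0.6247·(-2) + (-0.4685)·3 = -3.2796.
u_2 = c_2 + 3.2796·e_1 = (1.0488, 0.0488, 1.4634).
‖u_2‖ = 1.8011, so e_2 = (0.5823, 0.0271, 0.8125).

Q = [[0.6247, 0.5823], [0.6247, 0.0271], [-0.4685, 0.8125]], R = [[6.4031, -3.2796], [0.0000, 1.8011]]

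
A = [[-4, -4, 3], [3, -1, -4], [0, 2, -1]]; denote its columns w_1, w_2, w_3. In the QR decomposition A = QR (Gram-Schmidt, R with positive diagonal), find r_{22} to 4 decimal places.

r_{22} = 3.7736

q_1 = w_1/‖w_1‖ = (-4, 3, 0)/5.0000 = (-0.8000, 0.6000, 0.0000).
r_{12} = q_1·w_2 = 2.6000.
u_2 = w_2 − 2.6000·q_1 = (-1.9200, -2.5600, 2.0000).
r_{22} = ‖u_2‖ = 3.7736.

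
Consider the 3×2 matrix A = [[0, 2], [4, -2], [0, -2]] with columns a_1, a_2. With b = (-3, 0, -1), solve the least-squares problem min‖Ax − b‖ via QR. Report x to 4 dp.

a_1 = (0, 4, 0); ‖a_1‖ = 4.0000, so e_1 = (0.0000, 1.0000, 0.0000).
e_1·a_2 = 0.0000·2 + 1.0000·(-2) + 0.0000·(-2) = -2.0000.
u_2 = a_2 + 2.0000·e_1 = (2.0000, 0.0000, -2.0000).
‖u_2‖ = 2.8284, so e_2 = (0.7071, 0.0000, -0.7071).
Qᵀb = (0.0000, -1.4142).
Back-substitute: x_2 = -1.4142/2.8284 = -0.5000.
x_1 = (0.0000 + 2.0000·(-0.5000))/4.0000 = -0.2500.

x = (-0.2500, -0.5000)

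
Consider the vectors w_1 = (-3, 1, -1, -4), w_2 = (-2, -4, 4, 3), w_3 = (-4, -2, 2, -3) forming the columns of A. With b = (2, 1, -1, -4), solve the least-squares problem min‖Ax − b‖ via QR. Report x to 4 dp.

w_1 = (-3, 1, -1, -4); ‖w_1‖ = 5.1962, so q_1 = (-0.5774, 0.1925, -0.1925, -0.7698).
q_1·w_2 = (-0.5774)·(-2) + 0.1925·(-4) + (-0.1925)·4 + (-0.7698)·3 = -2.6943.
u_2 = w_2 + 2.6943·q_1 = (-3.5556, -3.4815, 3.4815, 0.9259).
‖u_2‖ = 6.1433, so q_2 = (-0.5788, -0.5667, 0.5667, 0.1507).
q_1·w_3 = (-0.5774)·(-4) + 0.1925·(-2) + (-0.1925)·2 + (-0.7698)·(-3) = 3.8490; q_2·w_3 = (-0.5788)·(-4) + (-0.5667)·(-2) + 0.5667·2 + 0.1507·(-3) = 4.1297.
u_3 = w_3 − 3.8490·q_1 − 4.1297·q_2 = (0.6124, -0.4004, 0.4004, -0.6595).
‖u_3‖ = 1.0633, so q_3 = (0.5759, -0.3766, 0.3766, -0.6202).
Qᵀb = (2.3094, -2.8938, 2.8797).
Back-substitute: x_3 = 2.8797/1.0633 = 2.7083.
x_2 = (-2.8938 − 4.1297·2.7083)/6.1433 = -2.2917.
x_1 = (2.3094 + 2.6943·(-2.2917) − 3.8490·2.7083)/5.1962 = -2.7500.

x = (-2.7500, -2.2917, 2.7083)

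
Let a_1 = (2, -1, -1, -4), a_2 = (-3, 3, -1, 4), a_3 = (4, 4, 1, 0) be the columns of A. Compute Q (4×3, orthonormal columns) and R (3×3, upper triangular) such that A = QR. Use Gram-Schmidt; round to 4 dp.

Q = [[0.4264, -0.2755, 0.6961], [-0.2132, 0.6429, 0.6442], [-0.2132, -0.7041, 0.2961], [-0.8528, -0.1225, 0.1130]], R = [[4.6904, -5.1168, 0.6396], [0.0000, 2.9695, 0.7653], [0.0000, 0.0000, 5.6573]]

a_1 = (2, -1, -1, -4); ‖a_1‖ = 4.6904, so e_1 = (0.4264, -0.2132, -0.2132, -0.8528).
e_1·a_2 = 0.4264·(-3) + (-0.2132)·3 + (-0.2132)·(-1) + (-0.8528)·4 = -5.1168.
u_2 = a_2 + 5.1168·e_1 = (-0.8182, 1.9091, -2.0909, -0.3636).
‖u_2‖ = 2.9695, so e_2 = (-0.2755, 0.6429, -0.7041, -0.1225).
e_1·a_3 = 0.4264·4 + (-0.2132)·4 + (-0.2132)·1 + (-0.8528)·0 = 0.6396; e_2·a_3 = (-0.2755)·4 + 0.6429·4 + (-0.7041)·1 + (-0.1225)·0 = 0.7653.
u_3 = a_3 − 0.6396·e_1 − 0.7653·e_2 = (3.9381, 3.6443, 1.6753, 0.6392).
‖u_3‖ = 5.6573, so e_3 = (0.6961, 0.6442, 0.2961, 0.1130).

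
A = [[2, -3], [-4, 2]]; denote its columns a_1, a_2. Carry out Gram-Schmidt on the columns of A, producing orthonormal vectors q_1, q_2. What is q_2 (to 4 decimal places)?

q_1 = a_1/‖a_1‖ = (2, -4)/4.4721 = (0.4472, -0.8944).
r_{12} = q_1·a_2 = -3.1305.
u_2 = a_2 + 3.1305·q_1 = (-1.6000, -0.8000).
‖u_2‖ = 1.7889, so q_2 = (-0.8944, -0.4472).

q_2 = (-0.8944, -0.4472)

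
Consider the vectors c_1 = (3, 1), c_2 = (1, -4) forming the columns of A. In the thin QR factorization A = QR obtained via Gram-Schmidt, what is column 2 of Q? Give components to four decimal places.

c_1 = (3, 1); ‖c_1‖ = 3.1623, so e_1 = (0.9487, 0.3162).
e_1·c_2 = 0.9487·1 + 0.3162·(-4) = -0.3162.
u_2 = c_2 + 0.3162·e_1 = (1.3000, -3.9000).
‖u_2‖ = 4.1110, so e_2 = (0.3162, -0.9487).

e_2 = (0.3162, -0.9487)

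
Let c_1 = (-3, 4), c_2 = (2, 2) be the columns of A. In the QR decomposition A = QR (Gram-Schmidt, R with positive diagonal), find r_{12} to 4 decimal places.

r_{12} = 0.4000

e_1 = c_1/‖c_1‖ = (-3, 4)/5.0000 = (-0.6000, 0.8000).
r_{12} = e_1·c_2 = 0.4000.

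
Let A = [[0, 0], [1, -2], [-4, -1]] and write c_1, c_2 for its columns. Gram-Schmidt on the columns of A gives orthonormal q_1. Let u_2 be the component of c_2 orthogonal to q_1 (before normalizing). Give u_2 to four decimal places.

u_2 = (0.0000, -2.1176, -0.5294)

c_1 = (0, 1, -4); ‖c_1‖ = 4.1231, so q_1 = (0.0000, 0.2425, -0.9701).
q_1·c_2 = 0.0000·0 + 0.2425·(-2) + (-0.9701)·(-1) = 0.4851.
u_2 = c_2 − 0.4851·q_1 = (0.0000, -2.1176, -0.5294).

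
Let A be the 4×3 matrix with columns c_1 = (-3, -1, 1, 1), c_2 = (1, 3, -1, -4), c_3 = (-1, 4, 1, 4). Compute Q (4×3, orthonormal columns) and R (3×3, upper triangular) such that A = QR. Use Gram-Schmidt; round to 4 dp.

Q = [[-0.8660, -0.4255, -0.0424], [-0.2887, 0.5065, 0.8125], [0.2887, -0.0203, 0.1152], [0.2887, -0.7497, 0.5699]], R = [[3.4641, -3.1754, 1.1547], [0.0000, 4.1130, -0.5673], [0.0000, 0.0000, 5.6873]]

c_1 = (-3, -1, 1, 1); ‖c_1‖ = 3.4641, so e_1 = (-0.8660, -0.2887, 0.2887, 0.2887).
e_1·c_2 = (-0.8660)·1 + (-0.2887)·3 + 0.2887·(-1) + 0.2887·(-4) = -3.1754.
u_2 = c_2 + 3.1754·e_1 = (-1.7500, 2.0833, -0.0833, -3.0833).
‖u_2‖ = 4.1130, so e_2 = (-0.4255, 0.5065, -0.0203, -0.7497).
e_1·c_3 = (-0.8660)·(-1) + (-0.2887)·4 + 0.2887·1 + 0.2887·4 = 1.1547; e_2·c_3 = (-0.4255)·(-1) + 0.5065·4 + (-0.0203)·1 + (-0.7497)·4 = -0.5673.
u_3 = c_3 − 1.1547·e_1 + 0.5673·e_2 = (-0.2414, 4.6207, 0.6552, 3.2414).
‖u_3‖ = 5.6873, so e_3 = (-0.0424, 0.8125, 0.1152, 0.5699).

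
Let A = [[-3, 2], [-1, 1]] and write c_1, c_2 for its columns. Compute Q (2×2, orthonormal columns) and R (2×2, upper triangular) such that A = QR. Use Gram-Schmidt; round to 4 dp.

Q = [[-0.9487, -0.3162], [-0.3162, 0.9487]], R = [[3.1623, -2.2136], [0.0000, 0.3162]]

c_1 = (-3, -1); ‖c_1‖ = 3.1623, so e_1 = (-0.9487, -0.3162).
e_1·c_2 = (-0.9487)·2 + (-0.3162)·1 = -2.2136.
u_2 = c_2 + 2.2136·e_1 = (-0.1000, 0.3000).
‖u_2‖ = 0.3162, so e_2 = (-0.3162, 0.9487).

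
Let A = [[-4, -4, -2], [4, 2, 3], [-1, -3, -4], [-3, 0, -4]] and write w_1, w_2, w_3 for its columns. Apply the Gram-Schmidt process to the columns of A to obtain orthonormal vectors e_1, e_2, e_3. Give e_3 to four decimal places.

w_1 = (-4, 4, -1, -3); ‖w_1‖ = 6.4807, so e_1 = (-0.6172, 0.6172, -0.1543, -0.4629).
e_1·w_2 = (-0.6172)·(-4) + 0.6172·2 + (-0.1543)·(-3) + (-0.4629)·0 = 4.1662.
u_2 = w_2 − 4.1662·e_1 = (-1.4286, -0.5714, -2.3571, 1.9286).
‖u_2‖ = 3.4122, so e_2 = (-0.4187, -0.1675, -0.6908, 0.5652).
e_1·w_3 = (-0.6172)·(-2) + 0.6172·3 + (-0.1543)·(-4) + (-0.4629)·(-4) = 5.5549; e_2·w_3 = (-0.4187)·(-2) + (-0.1675)·3 + (-0.6908)·(-4) + 0.5652·(-4) = 0.8373.
u_3 = w_3 − 5.5549·e_1 − 0.8373·e_2 = (1.7791, -0.2883, -2.5644, -1.9018).
‖u_3‖ = 3.6663, so e_3 = (0.4853, -0.0786, -0.6995, -0.5187).

e_3 = (0.4853, -0.0786, -0.6995, -0.5187)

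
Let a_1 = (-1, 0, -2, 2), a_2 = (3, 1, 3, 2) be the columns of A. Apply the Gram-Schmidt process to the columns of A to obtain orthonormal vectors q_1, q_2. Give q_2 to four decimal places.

q_2 = (0.5436, 0.2224, 0.4200, 0.6918)

a_1 = (-1, 0, -2, 2); ‖a_1‖ = 3.0000, so q_1 = (-0.3333, 0.0000, -0.6667, 0.6667).
q_1·a_2 = (-0.3333)·3 + 0.0000·1 + (-0.6667)·3 + 0.6667·2 = -1.6667.
u_2 = a_2 + 1.6667·q_1 = (2.4444, 1.0000, 1.8889, 3.1111).
‖u_2‖ = 4.4969, so q_2 = (0.5436, 0.2224, 0.4200, 0.6918).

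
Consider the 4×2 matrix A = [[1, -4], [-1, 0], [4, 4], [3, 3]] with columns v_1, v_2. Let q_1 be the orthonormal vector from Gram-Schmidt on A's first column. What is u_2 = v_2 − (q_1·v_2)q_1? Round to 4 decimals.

q_1 = v_1/‖v_1‖ = (1, -1, 4, 3)/5.1962 = (0.1925, -0.1925, 0.7698, 0.5774).
r_{12} = q_1·v_2 = 4.0415.
u_2 = v_2 − 4.0415·q_1 = (-4.7778, 0.7778, 0.8889, 0.6667).

u_2 = (-4.7778, 0.7778, 0.8889, 0.6667)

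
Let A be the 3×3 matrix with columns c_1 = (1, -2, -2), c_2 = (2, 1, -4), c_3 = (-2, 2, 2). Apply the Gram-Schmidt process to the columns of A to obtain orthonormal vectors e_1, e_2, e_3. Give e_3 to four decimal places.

e_3 = (-0.8944, 0.0000, -0.4472)

c_1 = (1, -2, -2); ‖c_1‖ = 3.0000, so e_1 = (0.3333, -0.6667, -0.6667).
e_1·c_2 = 0.3333·2 + (-0.6667)·1 + (-0.6667)·(-4) = 2.6667.
u_2 = c_2 − 2.6667·e_1 = (1.1111, 2.7778, -2.2222).
‖u_2‖ = 3.7268, so e_2 = (0.2981, 0.7454, -0.5963).
e_1·c_3 = 0.3333·(-2) + (-0.6667)·2 + (-0.6667)·2 = -3.3333; e_2·c_3 = 0.2981·(-2) + 0.7454·2 + (-0.5963)·2 = -0.2981.
u_3 = c_3 + 3.3333·e_1 + 0.2981·e_2 = (-0.8000, 0.0000, -0.4000).
‖u_3‖ = 0.8944, so e_3 = (-0.8944, 0.0000, -0.4472).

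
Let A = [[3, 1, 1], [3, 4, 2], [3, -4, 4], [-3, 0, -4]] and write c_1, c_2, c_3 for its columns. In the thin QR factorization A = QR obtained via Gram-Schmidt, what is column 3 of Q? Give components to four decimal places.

e_3 = (-0.7784, 0.1868, -0.0078, -0.5993)

e_1 = c_1/‖c_1‖ = (3, 3, 3, -3)/6.0000 = (0.5000, 0.5000, 0.5000, -0.5000).
r_{12} = e_1·c_2 = 0.5000.
u_2 = c_2 − 0.5000·e_1 = (0.7500, 3.7500, -4.2500, 0.2500).
‖u_2‖ = 5.7228, so e_2 = (0.1311, 0.6553, -0.7426, 0.0437).
r_{13} = e_1·c_3 = 5.5000; r_{23} = e_2·c_3 = -1.7037.
u_3 = c_3 − 5.5000·e_1 + 1.7037·e_2 = (-1.5267, 0.3664, -0.0153, -1.1756).
‖u_3‖ = 1.9615, so e_3 = (-0.7784, 0.1868, -0.0078, -0.5993).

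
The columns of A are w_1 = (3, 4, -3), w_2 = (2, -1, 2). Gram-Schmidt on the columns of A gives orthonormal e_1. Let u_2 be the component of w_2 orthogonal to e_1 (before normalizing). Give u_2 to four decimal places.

w_1 = (3, 4, -3); ‖w_1‖ = 5.8310, so e_1 = (0.5145, 0.6860, -0.5145).
e_1·w_2 = 0.5145·2 + 0.6860·(-1) + (-0.5145)·2 = -0.6860.
u_2 = w_2 + 0.6860·e_1 = (2.3529, -0.5294, 1.6471).

u_2 = (2.3529, -0.5294, 1.6471)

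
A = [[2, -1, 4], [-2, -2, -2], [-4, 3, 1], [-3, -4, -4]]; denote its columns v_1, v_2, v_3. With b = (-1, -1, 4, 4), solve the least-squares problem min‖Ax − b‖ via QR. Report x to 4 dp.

x = (-0.9518, -0.0831, 0.1788)

e_1 = v_1/‖v_1‖ = (2, -2, -4, -3)/5.7446 = (0.3482, -0.3482, -0.6963, -0.5222).
r_{12} = e_1·v_2 = 0.3482.
u_2 = v_2 − 0.3482·e_1 = (-1.1212, -1.8788, 3.2424, -3.8182).
‖u_2‖ = 5.4661, so e_2 = (-0.2051, -0.3437, 0.5932, -0.6985).
r_{13} = e_1·v_3 = 3.4816; r_{23} = e_2·v_3 = 3.2542.
u_3 = v_3 − 3.4816·e_1 − 3.2542·e_2 = (3.4554, 0.3306, 1.4939, 0.0913).
‖u_3‖ = 3.7801, so e_3 = (0.9141, 0.0875, 0.3952, 0.0241).
Qᵀb = (-4.8742, 0.1275, 0.6758).
Back-substitute: x_3 = 0.6758/3.7801 = 0.1788.
x_2 = (0.1275 − 3.2542·0.1788)/5.4661 = -0.0831.
x_1 = (-4.8742 − 0.3482·(-0.0831) − 3.4816·0.1788)/5.7446 = -0.9518.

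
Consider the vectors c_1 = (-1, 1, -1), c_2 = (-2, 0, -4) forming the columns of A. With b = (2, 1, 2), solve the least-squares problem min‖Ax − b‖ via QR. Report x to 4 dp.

c_1 = (-1, 1, -1); ‖c_1‖ = 1.7321, so q_1 = (-0.5774, 0.5774, -0.5774).
q_1·c_2 = (-0.5774)·(-2) + 0.5774·0 + (-0.5774)·(-4) = 3.4641.
u_2 = c_2 − 3.4641·q_1 = (0.0000, -2.0000, -2.0000).
‖u_2‖ = 2.8284, so q_2 = (0.0000, -0.7071, -0.7071).
Qᵀb = (-1.7321, -2.1213).
Back-substitute: x_2 = -2.1213/2.8284 = -0.7500.
x_1 = (-1.7321 − 3.4641·(-0.7500))/1.7321 = 0.5000.

x = (0.5000, -0.7500)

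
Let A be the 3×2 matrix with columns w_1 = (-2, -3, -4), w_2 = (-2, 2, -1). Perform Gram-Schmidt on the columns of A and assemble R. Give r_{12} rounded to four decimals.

w_1 = (-2, -3, -4); ‖w_1‖ = 5.3852, so e_1 = (-0.3714, -0.5571, -0.7428).
r_{12} = e_1·w_2 = 0.3714.

r_{12} = 0.3714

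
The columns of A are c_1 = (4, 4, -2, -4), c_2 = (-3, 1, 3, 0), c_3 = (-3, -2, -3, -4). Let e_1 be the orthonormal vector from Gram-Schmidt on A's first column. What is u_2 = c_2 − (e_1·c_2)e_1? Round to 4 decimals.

e_1 = c_1/‖c_1‖ = (4, 4, -2, -4)/7.2111 = (0.5547, 0.5547, -0.2774, -0.5547).
r_{12} = e_1·c_2 = -1.9415.
u_2 = c_2 + 1.9415·e_1 = (-1.9231, 2.0769, 2.4615, -1.0769).

u_2 = (-1.9231, 2.0769, 2.4615, -1.0769)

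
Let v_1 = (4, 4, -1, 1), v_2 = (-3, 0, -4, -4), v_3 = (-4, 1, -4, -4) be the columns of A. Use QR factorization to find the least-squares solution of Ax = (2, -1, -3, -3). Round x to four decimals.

v_1 = (4, 4, -1, 1); ‖v_1‖ = 5.8310, so q_1 = (0.6860, 0.6860, -0.1715, 0.1715).
q_1·v_2 = 0.6860·(-3) + 0.6860·0 + (-0.1715)·(-4) + 0.1715·(-4) = -2.0580.
u_2 = v_2 + 2.0580·q_1 = (-1.5882, 1.4118, -4.3529, -3.6471).
‖u_2‖ = 6.0634, so q_2 = (-0.2619, 0.2328, -0.7179, -0.6015).
q_1·v_3 = 0.6860·(-4) + 0.6860·1 + (-0.1715)·(-4) + 0.1715·(-4) = -2.0580; q_2·v_3 = (-0.2619)·(-4) + 0.2328·1 + (-0.7179)·(-4) + (-0.6015)·(-4) = 6.5582.
u_3 = v_3 + 2.0580·q_1 − 6.5582·q_2 = (-0.8704, 0.8848, 0.3552, 0.2976).
‖u_3‖ = 1.3248, so q_3 = (-0.6570, 0.6679, 0.2681, 0.2246).
Qᵀb = (0.6860, 3.2015, -3.4600).
Back-substitute: x_3 = -3.4600/1.3248 = -2.6117.
x_2 = (3.2015 − 6.5582·(-2.6117))/6.0634 = 3.3528.
x_1 = (0.6860 + 2.0580·3.3528 + 2.0580·(-2.6117))/5.8310 = 0.3792.

x = (0.3792, 3.3528, -2.6117)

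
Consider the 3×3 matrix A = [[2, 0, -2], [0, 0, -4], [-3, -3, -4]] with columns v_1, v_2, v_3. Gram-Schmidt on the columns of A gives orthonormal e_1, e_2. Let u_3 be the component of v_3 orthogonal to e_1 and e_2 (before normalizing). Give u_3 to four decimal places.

u_3 = (0.0000, -4.0000, 0.0000)

e_1 = v_1/‖v_1‖ = (2, 0, -3)/3.6056 = (0.5547, 0.0000, -0.8321).
r_{12} = e_1·v_2 = 2.4962.
u_2 = v_2 − 2.4962·e_1 = (-1.3846, 0.0000, -0.9231).
‖u_2‖ = 1.6641, so e_2 = (-0.8321, 0.0000, -0.5547).
r_{13} = e_1·v_3 = 2.2188; r_{23} = e_2·v_3 = 3.8829.
u_3 = v_3 − 2.2188·e_1 − 3.8829·e_2 = (0.0000, -4.0000, 0.0000).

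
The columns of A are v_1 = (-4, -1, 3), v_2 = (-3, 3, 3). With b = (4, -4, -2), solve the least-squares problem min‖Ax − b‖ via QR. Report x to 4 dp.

v_1 = (-4, -1, 3); ‖v_1‖ = 5.0990, so e_1 = (-0.7845, -0.1961, 0.5883).
e_1·v_2 = (-0.7845)·(-3) + (-0.1961)·3 + 0.5883·3 = 3.5301.
u_2 = v_2 − 3.5301·e_1 = (-0.2308, 3.6923, 0.9231).
‖u_2‖ = 3.8129, so e_2 = (-0.0605, 0.9684, 0.2421).
Qᵀb = (-3.5301, -4.5997).
Back-substitute: x_2 = -4.5997/3.8129 = -1.2063.
x_1 = (-3.5301 − 3.5301·(-1.2063))/5.0990 = 0.1429.

x = (0.1429, -1.2063)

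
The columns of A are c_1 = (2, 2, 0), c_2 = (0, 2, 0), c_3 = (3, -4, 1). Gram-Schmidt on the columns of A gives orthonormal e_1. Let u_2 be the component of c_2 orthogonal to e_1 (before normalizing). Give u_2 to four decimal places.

u_2 = (-1.0000, 1.0000, 0.0000)

c_1 = (2, 2, 0); ‖c_1‖ = 2.8284, so e_1 = (0.7071, 0.7071, 0.0000).
e_1·c_2 = 0.7071·0 + 0.7071·2 + 0.0000·0 = 1.4142.
u_2 = c_2 − 1.4142·e_1 = (-1.0000, 1.0000, 0.0000).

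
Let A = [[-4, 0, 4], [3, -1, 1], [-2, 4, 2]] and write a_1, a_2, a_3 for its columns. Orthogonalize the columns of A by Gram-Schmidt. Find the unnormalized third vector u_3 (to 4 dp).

u_3 = (1.7204, 2.7527, 0.6882)

a_1 = (-4, 3, -2); ‖a_1‖ = 5.3852, so q_1 = (-0.7428, 0.5571, -0.3714).
q_1·a_2 = (-0.7428)·0 + 0.5571·(-1) + (-0.3714)·4 = -2.0426.
u_2 = a_2 + 2.0426·q_1 = (-1.5172, 0.1379, 3.2414).
‖u_2‖ = 3.5816, so q_2 = (-0.4236, 0.0385, 0.9050).
q_1·a_3 = (-0.7428)·4 + 0.5571·1 + (-0.3714)·2 = -3.1568; q_2·a_3 = (-0.4236)·4 + 0.0385·1 + 0.9050·2 = 0.1540.
u_3 = a_3 + 3.1568·q_1 − 0.1540·q_2 = (1.7204, 2.7527, 0.6882).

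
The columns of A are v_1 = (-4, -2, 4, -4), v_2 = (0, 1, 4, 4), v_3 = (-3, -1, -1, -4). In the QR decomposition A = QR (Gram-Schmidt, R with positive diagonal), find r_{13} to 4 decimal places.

r_{13} = 3.6056

v_1 = (-4, -2, 4, -4); ‖v_1‖ = 7.2111, so q_1 = (-0.5547, -0.2774, 0.5547, -0.5547).
r_{13} = q_1·v_3 = 3.6056.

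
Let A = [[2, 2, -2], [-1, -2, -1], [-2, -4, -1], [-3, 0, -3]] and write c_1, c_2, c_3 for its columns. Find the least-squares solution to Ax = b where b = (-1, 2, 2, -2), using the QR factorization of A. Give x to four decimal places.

x = (0.5664, -0.9210, 0.0874)

q_1 = c_1/‖c_1‖ = (2, -1, -2, -3)/4.2426 = (0.4714, -0.2357, -0.4714, -0.7071).
r_{12} = q_1·c_2 = 3.2998.
u_2 = c_2 − 3.2998·q_1 = (0.4444, -1.2222, -2.4444, 2.3333).
‖u_2‖ = 3.6209, so q_2 = (0.1227, -0.3375, -0.6751, 0.6444).
r_{13} = q_1·c_3 = 1.8856; r_{23} = q_2·c_3 = -1.1661.
u_3 = c_3 − 1.8856·q_1 + 1.1661·q_2 = (-2.7458, -0.9492, -0.8983, -0.9153).
‖u_3‖ = 3.1756, so q_3 = (-0.8646, -0.2989, -0.2829, -0.2882).
Qᵀb = (-0.4714, -3.4368, 0.2775).
Back-substitute: x_3 = 0.2775/3.1756 = 0.0874.
x_2 = (-3.4368 + 1.1661·0.0874)/3.6209 = -0.9210.
x_1 = (-0.4714 − 3.2998·(-0.9210) − 1.8856·0.0874)/4.2426 = 0.5664.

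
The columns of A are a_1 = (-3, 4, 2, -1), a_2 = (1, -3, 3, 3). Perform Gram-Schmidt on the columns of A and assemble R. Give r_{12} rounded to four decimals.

r_{12} = -2.1909

a_1 = (-3, 4, 2, -1); ‖a_1‖ = 5.4772, so q_1 = (-0.5477, 0.7303, 0.3651, -0.1826).
r_{12} = q_1·a_2 = -2.1909.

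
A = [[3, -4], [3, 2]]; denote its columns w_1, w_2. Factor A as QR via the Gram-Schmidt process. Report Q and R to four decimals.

Q = [[0.7071, -0.7071], [0.7071, 0.7071]], R = [[4.2426, -1.4142], [0.0000, 4.2426]]

w_1 = (3, 3); ‖w_1‖ = 4.2426, so e_1 = (0.7071, 0.7071).
e_1·w_2 = 0.7071·(-4) + 0.7071·2 = -1.4142.
u_2 = w_2 + 1.4142·e_1 = (-3.0000, 3.0000).
‖u_2‖ = 4.2426, so e_2 = (-0.7071, 0.7071).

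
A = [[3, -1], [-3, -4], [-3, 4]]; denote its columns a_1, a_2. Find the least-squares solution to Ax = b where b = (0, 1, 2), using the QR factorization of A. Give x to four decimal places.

x = (-0.3231, 0.0918)

q_1 = a_1/‖a_1‖ = (3, -3, -3)/5.1962 = (0.5774, -0.5774, -0.5774).
r_{12} = q_1·a_2 = -0.5774.
u_2 = a_2 + 0.5774·q_1 = (-0.6667, -4.3333, 3.6667).
‖u_2‖ = 5.7155, so q_2 = (-0.1166, -0.7582, 0.6415).
Qᵀb = (-1.7321, 0.5249).
Back-substitute: x_2 = 0.5249/5.7155 = 0.0918.
x_1 = (-1.7321 + 0.5774·0.0918)/5.1962 = -0.3231.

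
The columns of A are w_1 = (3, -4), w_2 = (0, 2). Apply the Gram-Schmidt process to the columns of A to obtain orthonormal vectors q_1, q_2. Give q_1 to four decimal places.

q_1 = (0.6000, -0.8000)

q_1 = w_1/‖w_1‖ = (3, -4)/5.0000 = (0.6000, -0.8000).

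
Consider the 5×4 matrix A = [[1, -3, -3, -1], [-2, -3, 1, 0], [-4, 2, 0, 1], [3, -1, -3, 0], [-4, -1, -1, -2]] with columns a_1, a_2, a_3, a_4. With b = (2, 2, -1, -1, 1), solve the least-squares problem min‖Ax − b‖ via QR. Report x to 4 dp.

x = (-0.0983, -0.6209, 0.2226, -0.2453)

e_1 = a_1/‖a_1‖ = (1, -2, -4, 3, -4)/6.7823 = (0.1474, -0.2949, -0.5898, 0.4423, -0.5898).
r_{12} = e_1·a_2 = -0.5898.
u_2 = a_2 + 0.5898·e_1 = (-2.9130, -3.1739, 1.6522, -0.7391, -1.3478).
‖u_2‖ = 4.8634, so e_2 = (-0.5990, -0.6526, 0.3397, -0.1520, -0.2771).
r_{13} = e_1·a_3 = -1.4744; r_{23} = e_2·a_3 = 1.8774.
u_3 = a_3 + 1.4744·e_1 − 1.8774·e_2 = (-1.6581, 1.7904, -1.5074, -2.0625, -1.3493).
‖u_3‖ = 3.7817, so e_3 = (-0.4384, 0.4734, -0.3986, -0.5454, -0.3568).
r_{14} = e_1·a_4 = 0.4423; r_{24} = e_2·a_4 = 1.4930; r_{34} = e_3·a_4 = 0.7534.
u_4 = a_4 − 0.4423·e_1 − 1.4930·e_2 − 0.7534·e_3 = (0.1594, 0.7481, 1.0540, 0.4422, -1.0566).
‖u_4‖ = 1.7343, so e_4 = (0.0919, 0.4313, 0.6077, 0.2550, -0.6092).
Qᵀb = (-0.7372, -2.9681, 0.6572, -0.4254).
Back-substitute: x_4 = -0.4254/1.7343 = -0.2453.
x_3 = (0.6572 − 0.7534·(-0.2453))/3.7817 = 0.2226.
x_2 = (-2.9681 − 1.8774·0.2226 − 1.4930·(-0.2453))/4.8634 = -0.6209.
x_1 = (-0.7372 + 0.5898·(-0.6209) + 1.4744·0.2226 − 0.4423·(-0.2453))/6.7823 = -0.0983.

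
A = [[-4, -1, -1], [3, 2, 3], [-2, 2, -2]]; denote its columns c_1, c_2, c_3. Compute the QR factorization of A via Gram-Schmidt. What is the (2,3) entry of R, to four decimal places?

r_{23} = -0.1857

e_1 = c_1/‖c_1‖ = (-4, 3, -2)/5.3852 = (-0.7428, 0.5571, -0.3714).
r_{12} = e_1·c_2 = 1.1142.
u_2 = c_2 − 1.1142·e_1 = (-0.1724, 1.3793, 2.4138).
‖u_2‖ = 2.7854, so e_2 = (-0.0619, 0.4952, 0.8666).
r_{23} = e_2·c_3 = -0.1857.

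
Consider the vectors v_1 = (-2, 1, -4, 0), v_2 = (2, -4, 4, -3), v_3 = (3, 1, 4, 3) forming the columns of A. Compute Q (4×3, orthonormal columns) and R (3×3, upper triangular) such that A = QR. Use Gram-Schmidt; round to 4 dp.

Q = [[-0.4364, -0.0682, 0.6916], [0.2182, -0.6816, -0.4016], [-0.8729, -0.1363, -0.4462], [0.0000, -0.7157, 0.4016]], R = [[4.5826, -5.2372, -4.5826], [0.0000, 4.1918, -3.5784], [0.0000, 0.0000, 1.0932]]

v_1 = (-2, 1, -4, 0); ‖v_1‖ = 4.5826, so q_1 = (-0.4364, 0.2182, -0.8729, 0.0000).
q_1·v_2 = (-0.4364)·2 + 0.2182·(-4) + (-0.8729)·4 + 0.0000·(-3) = -5.2372.
u_2 = v_2 + 5.2372·q_1 = (-0.2857, -2.8571, -0.5714, -3.0000).
‖u_2‖ = 4.1918, so q_2 = (-0.0682, -0.6816, -0.1363, -0.7157).
q_1·v_3 = (-0.4364)·3 + 0.2182·1 + (-0.8729)·4 + 0.0000·3 = -4.5826; q_2·v_3 = (-0.0682)·3 + (-0.6816)·1 + (-0.1363)·4 + (-0.7157)·3 = -3.5784.
u_3 = v_3 + 4.5826·q_1 + 3.5784·q_2 = (0.7561, -0.4390, -0.4878, 0.4390).
‖u_3‖ = 1.0932, so q_3 = (0.6916, -0.4016, -0.4462, 0.4016).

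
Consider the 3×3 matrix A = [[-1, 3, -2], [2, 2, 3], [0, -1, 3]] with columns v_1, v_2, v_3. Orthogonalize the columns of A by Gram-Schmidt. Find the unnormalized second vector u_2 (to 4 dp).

u_2 = (3.2000, 1.6000, -1.0000)

v_1 = (-1, 2, 0); ‖v_1‖ = 2.2361, so e_1 = (-0.4472, 0.8944, 0.0000).
e_1·v_2 = (-0.4472)·3 + 0.8944·2 + 0.0000·(-1) = 0.4472.
u_2 = v_2 − 0.4472·e_1 = (3.2000, 1.6000, -1.0000).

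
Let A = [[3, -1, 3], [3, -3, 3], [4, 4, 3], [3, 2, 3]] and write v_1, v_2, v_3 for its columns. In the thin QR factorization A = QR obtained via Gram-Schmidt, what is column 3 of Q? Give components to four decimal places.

v_1 = (3, 3, 4, 3); ‖v_1‖ = 6.5574, so e_1 = (0.4575, 0.4575, 0.6100, 0.4575).
e_1·v_2 = 0.4575·(-1) + 0.4575·(-3) + 0.6100·4 + 0.4575·2 = 1.5250.
u_2 = v_2 − 1.5250·e_1 = (-1.6977, -3.6977, 3.0698, 1.3023).
‖u_2‖ = 5.2606, so e_2 = (-0.3227, -0.7029, 0.5835, 0.2476).
e_1·v_3 = 0.4575·3 + 0.4575·3 + 0.6100·3 + 0.4575·3 = 5.9474; e_2·v_3 = (-0.3227)·3 + (-0.7029)·3 + 0.5835·3 + 0.2476·3 = -0.5835.
u_3 = v_3 − 5.9474·e_1 + 0.5835·e_2 = (0.0908, -0.1311, -0.2874, 0.4235).
‖u_3‖ = 0.5361, so e_3 = (0.1693, -0.2445, -0.5361, 0.7900).

e_3 = (0.1693, -0.2445, -0.5361, 0.7900)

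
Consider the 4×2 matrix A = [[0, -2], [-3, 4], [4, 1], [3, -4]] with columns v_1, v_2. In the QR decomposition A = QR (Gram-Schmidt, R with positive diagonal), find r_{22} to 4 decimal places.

r_{22} = 5.0235

v_1 = (0, -3, 4, 3); ‖v_1‖ = 5.8310, so e_1 = (0.0000, -0.5145, 0.6860, 0.5145).
e_1·v_2 = 0.0000·(-2) + (-0.5145)·4 + 0.6860·1 + 0.5145·(-4) = -3.4300.
u_2 = v_2 + 3.4300·e_1 = (-2.0000, 2.2353, 3.3529, -2.2353).
r_{22} = ‖u_2‖ = 5.0235.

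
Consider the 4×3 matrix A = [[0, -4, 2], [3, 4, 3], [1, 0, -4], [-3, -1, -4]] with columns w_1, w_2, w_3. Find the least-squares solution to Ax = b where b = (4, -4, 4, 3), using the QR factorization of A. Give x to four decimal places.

w_1 = (0, 3, 1, -3); ‖w_1‖ = 4.3589, so e_1 = (0.0000, 0.6882, 0.2294, -0.6882).
e_1·w_2 = 0.0000·(-4) + 0.6882·4 + 0.2294·0 + (-0.6882)·(-1) = 3.4412.
u_2 = w_2 − 3.4412·e_1 = (-4.0000, 1.6316, -0.7895, 1.3684).
‖u_2‖ = 4.5998, so e_2 = (-0.8696, 0.3547, -0.1716, 0.2975).
e_1·w_3 = 0.0000·2 + 0.6882·3 + 0.2294·(-4) + (-0.6882)·(-4) = 3.9001; e_2·w_3 = (-0.8696)·2 + 0.3547·3 + (-0.1716)·(-4) + 0.2975·(-4) = -1.1785.
u_3 = w_3 − 3.9001·e_1 + 1.1785·e_2 = (0.9751, 0.7338, -5.0970, -0.9652).
‖u_3‖ = 5.3292, so e_3 = (0.1830, 0.1377, -0.9564, -0.1811).
Qᵀb = (-3.9001, -4.6913, -4.1879).
Back-substitute: x_3 = -4.1879/5.3292 = -0.7858.
x_2 = (-4.6913 + 1.1785·(-0.7858))/4.5998 = -1.2212.
x_1 = (-3.9001 − 3.4412·(-1.2212) − 3.9001·(-0.7858))/4.3589 = 0.7725.

x = (0.7725, -1.2212, -0.7858)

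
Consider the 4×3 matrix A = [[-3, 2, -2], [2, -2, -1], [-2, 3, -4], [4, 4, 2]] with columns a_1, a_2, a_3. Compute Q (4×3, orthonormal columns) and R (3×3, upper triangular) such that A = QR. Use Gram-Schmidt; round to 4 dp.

a_1 = (-3, 2, -2, 4); ‖a_1‖ = 5.7446, so e_1 = (-0.5222, 0.3482, -0.3482, 0.6963).
e_1·a_2 = (-0.5222)·2 + 0.3482·(-2) + (-0.3482)·3 + 0.6963·4 = 0.0000.
u_2 = a_2 + 0.0000·e_1 = (2.0000, -2.0000, 3.0000, 4.0000).
‖u_2‖ = 5.7446, so e_2 = (0.3482, -0.3482, 0.5222, 0.6963).
e_1·a_3 = (-0.5222)·(-2) + 0.3482·(-1) + (-0.3482)·(-4) + 0.6963·2 = 3.4816; e_2·a_3 = 0.3482·(-2) + (-0.3482)·(-1) + 0.5222·(-4) + 0.6963·2 = -1.0445.
u_3 = a_3 − 3.4816·e_1 + 1.0445·e_2 = (0.1818, -2.5758, -2.2424, 0.3030).
‖u_3‖ = 3.4333, so e_3 = (0.0530, -0.7502, -0.6531, 0.0883).

Q = [[-0.5222, 0.3482, 0.0530], [0.3482, -0.3482, -0.7502], [-0.3482, 0.5222, -0.6531], [0.6963, 0.6963, 0.0883]], R = [[5.7446, 0.0000, 3.4816], [0.0000, 5.7446, -1.0445], [0.0000, 0.0000, 3.4333]]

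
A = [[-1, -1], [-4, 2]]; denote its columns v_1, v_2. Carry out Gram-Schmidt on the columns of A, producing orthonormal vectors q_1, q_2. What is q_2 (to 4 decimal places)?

v_1 = (-1, -4); ‖v_1‖ = 4.1231, so q_1 = (-0.2425, -0.9701).
q_1·v_2 = (-0.2425)·(-1) + (-0.9701)·2 = -1.6977.
u_2 = v_2 + 1.6977·q_1 = (-1.4118, 0.3529).
‖u_2‖ = 1.4552, so q_2 = (-0.9701, 0.2425).

q_2 = (-0.9701, 0.2425)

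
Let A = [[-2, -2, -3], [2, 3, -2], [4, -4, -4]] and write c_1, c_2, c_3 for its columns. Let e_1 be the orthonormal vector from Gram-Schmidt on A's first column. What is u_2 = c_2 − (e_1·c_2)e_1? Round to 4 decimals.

e_1 = c_1/‖c_1‖ = (-2, 2, 4)/4.8990 = (-0.4082, 0.4082, 0.8165).
r_{12} = e_1·c_2 = -1.2247.
u_2 = c_2 + 1.2247·e_1 = (-2.5000, 3.5000, -3.0000).

u_2 = (-2.5000, 3.5000, -3.0000)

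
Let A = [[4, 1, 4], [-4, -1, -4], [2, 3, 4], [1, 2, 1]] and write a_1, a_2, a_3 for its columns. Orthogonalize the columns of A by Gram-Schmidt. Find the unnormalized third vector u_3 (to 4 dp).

u_3 = (-0.0468, 0.0468, 0.6555, -0.9365)

a_1 = (4, -4, 2, 1); ‖a_1‖ = 6.0828, so e_1 = (0.6576, -0.6576, 0.3288, 0.1644).
e_1·a_2 = 0.6576·1 + (-0.6576)·(-1) + 0.3288·3 + 0.1644·2 = 2.6304.
u_2 = a_2 − 2.6304·e_1 = (-0.7297, 0.7297, 2.1351, 1.5676).
‖u_2‖ = 2.8427, so e_2 = (-0.2567, 0.2567, 0.7511, 0.5514).
e_1·a_3 = 0.6576·4 + (-0.6576)·(-4) + 0.3288·4 + 0.1644·1 = 6.7404; e_2·a_3 = (-0.2567)·4 + 0.2567·(-4) + 0.7511·4 + 0.5514·1 = 1.5022.
u_3 = a_3 − 6.7404·e_1 − 1.5022·e_2 = (-0.0468, 0.0468, 0.6555, -0.9365).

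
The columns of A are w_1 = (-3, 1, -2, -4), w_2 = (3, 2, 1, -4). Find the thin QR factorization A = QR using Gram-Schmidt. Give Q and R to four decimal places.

Q = [[-0.5477, 0.6947], [0.1826, 0.3317], [-0.3651, 0.2754], [-0.7303, -0.5758]], R = [[5.4772, 1.2780], [0.0000, 5.3260]]

w_1 = (-3, 1, -2, -4); ‖w_1‖ = 5.4772, so e_1 = (-0.5477, 0.1826, -0.3651, -0.7303).
e_1·w_2 = (-0.5477)·3 + 0.1826·2 + (-0.3651)·1 + (-0.7303)·(-4) = 1.2780.
u_2 = w_2 − 1.2780·e_1 = (3.7000, 1.7667, 1.4667, -3.0667).
‖u_2‖ = 5.3260, so e_2 = (0.6947, 0.3317, 0.2754, -0.5758).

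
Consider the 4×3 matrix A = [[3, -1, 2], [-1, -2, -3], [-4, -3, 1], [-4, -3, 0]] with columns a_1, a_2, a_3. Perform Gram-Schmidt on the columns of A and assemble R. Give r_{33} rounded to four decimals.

q_1 = a_1/‖a_1‖ = (3, -1, -4, -4)/6.4807 = (0.4629, -0.1543, -0.6172, -0.6172).
r_{12} = q_1·a_2 = 3.5490.
u_2 = a_2 − 3.5490·q_1 = (-2.6429, -1.4524, -0.8095, -0.8095).
‖u_2‖ = 3.2256, so q_2 = (-0.8193, -0.4503, -0.2510, -0.2510).
r_{13} = q_1·a_3 = 0.7715; r_{23} = q_2·a_3 = -0.5388.
u_3 = a_3 − 0.7715·q_1 + 0.5388·q_2 = (1.2014, -3.1236, 1.3410, 0.3410).
r_{33} = ‖u_3‖ = 3.6214.

r_{33} = 3.6214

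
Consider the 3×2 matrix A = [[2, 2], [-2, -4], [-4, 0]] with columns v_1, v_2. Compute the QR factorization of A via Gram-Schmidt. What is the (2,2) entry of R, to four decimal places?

r_{22} = 3.7417

v_1 = (2, -2, -4); ‖v_1‖ = 4.8990, so q_1 = (0.4082, -0.4082, -0.8165).
q_1·v_2 = 0.4082·2 + (-0.4082)·(-4) + (-0.8165)·0 = 2.4495.
u_2 = v_2 − 2.4495·q_1 = (1.0000, -3.0000, 2.0000).
r_{22} = ‖u_2‖ = 3.7417.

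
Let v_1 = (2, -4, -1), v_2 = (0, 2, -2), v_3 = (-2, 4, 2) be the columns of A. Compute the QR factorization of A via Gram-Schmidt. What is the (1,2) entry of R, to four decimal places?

r_{12} = -1.3093

v_1 = (2, -4, -1); ‖v_1‖ = 4.5826, so e_1 = (0.4364, -0.8729, -0.2182).
r_{12} = e_1·v_2 = -1.3093.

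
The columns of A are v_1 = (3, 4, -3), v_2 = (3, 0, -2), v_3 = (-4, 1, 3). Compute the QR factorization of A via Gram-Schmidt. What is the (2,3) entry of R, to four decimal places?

e_1 = v_1/‖v_1‖ = (3, 4, -3)/5.8310 = (0.5145, 0.6860, -0.5145).
r_{12} = e_1·v_2 = 2.5725.
u_2 = v_2 − 2.5725·e_1 = (1.6765, -1.7647, -0.6765).
‖u_2‖ = 2.5263, so e_2 = (0.6636, -0.6985, -0.2678).
r_{23} = e_2·v_3 = -4.1562.

r_{23} = -4.1562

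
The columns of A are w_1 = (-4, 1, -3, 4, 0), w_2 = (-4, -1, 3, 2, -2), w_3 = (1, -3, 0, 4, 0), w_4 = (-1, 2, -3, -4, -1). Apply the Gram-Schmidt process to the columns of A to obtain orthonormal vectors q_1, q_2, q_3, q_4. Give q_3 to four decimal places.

w_1 = (-4, 1, -3, 4, 0); ‖w_1‖ = 6.4807, so q_1 = (-0.6172, 0.1543, -0.4629, 0.6172, 0.0000).
q_1·w_2 = (-0.6172)·(-4) + 0.1543·(-1) + (-0.4629)·3 + 0.6172·2 + 0.0000·(-2) = 2.1602.
u_2 = w_2 − 2.1602·q_1 = (-2.6667, -1.3333, 4.0000, 0.6667, -2.0000).
‖u_2‖ = 5.4160, so q_2 = (-0.4924, -0.2462, 0.7385, 0.1231, -0.3693).
q_1·w_3 = (-0.6172)·1 + 0.1543·(-3) + (-0.4629)·0 + 0.6172·4 + 0.0000·0 = 1.3887; q_2·w_3 = (-0.4924)·1 + (-0.2462)·(-3) + 0.7385·0 + 0.1231·4 + (-0.3693)·0 = 0.7385.
u_3 = w_3 − 1.3887·q_1 − 0.7385·q_2 = (2.2208, -3.0325, 0.0974, 3.0519, 0.2727).
‖u_3‖ = 4.8504, so q_3 = (0.4579, -0.6252, 0.0201, 0.6292, 0.0562).

q_3 = (0.4579, -0.6252, 0.0201, 0.6292, 0.0562)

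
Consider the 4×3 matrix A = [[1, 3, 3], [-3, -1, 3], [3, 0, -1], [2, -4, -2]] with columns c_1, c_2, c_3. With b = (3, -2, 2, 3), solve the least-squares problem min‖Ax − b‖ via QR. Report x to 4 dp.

q_1 = c_1/‖c_1‖ = (1, -3, 3, 2)/4.7958 = (0.2085, -0.6255, 0.6255, 0.4170).
r_{12} = q_1·c_2 = -0.4170.
u_2 = c_2 + 0.4170·q_1 = (3.0870, -1.2609, 0.2609, -3.8261).
‖u_2‖ = 5.0819, so q_2 = (0.6074, -0.2481, 0.0513, -0.7529).
r_{13} = q_1·c_3 = -2.7107; r_{23} = q_2·c_3 = 2.5324.
u_3 = c_3 + 2.7107·q_1 − 2.5324·q_2 = (2.0269, 1.9327, 0.5657, 1.0370).
‖u_3‖ = 3.0396, so q_3 = (0.6668, 0.6358, 0.1861, 0.3412).
Qᵀb = (4.3788, 0.1626, 2.1246).
Back-substitute: x_3 = 2.1246/3.0396 = 0.6990.
x_2 = (0.1626 − 2.5324·0.6990)/5.0819 = -0.3163.
x_1 = (4.3788 + 0.4170·(-0.3163) + 2.7107·0.6990)/4.7958 = 1.2806.

x = (1.2806, -0.3163, 0.6990)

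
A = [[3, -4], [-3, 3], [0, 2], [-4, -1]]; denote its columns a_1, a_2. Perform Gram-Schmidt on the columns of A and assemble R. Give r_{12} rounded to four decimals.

r_{12} = -2.9155

a_1 = (3, -3, 0, -4); ‖a_1‖ = 5.8310, so q_1 = (0.5145, -0.5145, 0.0000, -0.6860).
r_{12} = q_1·a_2 = -2.9155.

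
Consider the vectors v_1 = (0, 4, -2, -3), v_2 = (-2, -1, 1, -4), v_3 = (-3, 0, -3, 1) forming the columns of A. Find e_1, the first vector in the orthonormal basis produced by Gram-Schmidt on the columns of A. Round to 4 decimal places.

e_1 = (0.0000, 0.7428, -0.3714, -0.5571)

v_1 = (0, 4, -2, -3); ‖v_1‖ = 5.3852, so e_1 = (0.0000, 0.7428, -0.3714, -0.5571).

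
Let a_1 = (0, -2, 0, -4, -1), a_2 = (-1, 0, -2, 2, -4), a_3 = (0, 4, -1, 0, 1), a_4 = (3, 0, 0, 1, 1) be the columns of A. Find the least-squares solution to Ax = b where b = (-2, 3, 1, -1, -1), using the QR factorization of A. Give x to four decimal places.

x = (0.0210, -0.0249, 0.6068, -0.7842)

a_1 = (0, -2, 0, -4, -1); ‖a_1‖ = 4.5826, so e_1 = (0.0000, -0.4364, 0.0000, -0.8729, -0.2182).
e_1·a_2 = 0.0000·(-1) + (-0.4364)·0 + 0.0000·(-2) + (-0.8729)·2 + (-0.2182)·(-4) = -0.8729.
u_2 = a_2 + 0.8729·e_1 = (-1.0000, -0.3810, -2.0000, 1.2381, -4.1905).
‖u_2‖ = 4.9232, so e_2 = (-0.2031, -0.0774, -0.4062, 0.2515, -0.8512).
e_1·a_3 = 0.0000·0 + (-0.4364)·4 + 0.0000·(-1) + (-0.8729)·0 + (-0.2182)·1 = -1.9640; e_2·a_3 = (-0.2031)·0 + (-0.0774)·4 + (-0.4062)·(-1) + 0.2515·0 + (-0.8512)·1 = -0.7544.
u_3 = a_3 + 1.9640·e_1 + 0.7544·e_2 = (-0.1532, 3.0845, -1.3065, -1.5246, -0.0707).
‖u_3‖ = 3.6842, so e_3 = (-0.0416, 0.8372, -0.3546, -0.4138, -0.0192).
e_1·a_4 = 0.0000·3 + (-0.4364)·0 + 0.0000·0 + (-0.8729)·1 + (-0.2182)·1 = -1.0911; e_2·a_4 = (-0.2031)·3 + (-0.0774)·0 + (-0.4062)·0 + 0.2515·1 + (-0.8512)·1 = -1.2090; e_3·a_4 = (-0.0416)·3 + 0.8372·0 + (-0.3546)·0 + (-0.4138)·1 + (-0.0192)·1 = -0.5578.
u_4 = a_4 + 1.0911·e_1 + 1.2090·e_2 + 0.5578·e_3 = (2.7312, -0.1028, -0.6890, 0.1209, -0.2779).
‖u_4‖ = 2.8349, so e_4 = (0.9634, -0.0362, -0.2430, 0.0426, -0.0980).
Qᵀb = (-0.2182, 0.3675, 2.6732, -2.2232).
Back-substitute: x_4 = -2.2232/2.8349 = -0.7842.
x_3 = (2.6732 + 0.5578·(-0.7842))/3.6842 = 0.6068.
x_2 = (0.3675 + 0.7544·0.6068 + 1.2090·(-0.7842))/4.9232 = -0.0249.
x_1 = (-0.2182 + 0.8729·(-0.0249) + 1.9640·0.6068 + 1.0911·(-0.7842))/4.5826 = 0.0210.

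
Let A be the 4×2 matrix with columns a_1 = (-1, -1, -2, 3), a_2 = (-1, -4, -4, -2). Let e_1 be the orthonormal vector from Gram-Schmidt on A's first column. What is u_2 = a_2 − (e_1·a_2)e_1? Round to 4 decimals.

u_2 = (-0.5333, -3.5333, -3.0667, -3.4000)

a_1 = (-1, -1, -2, 3); ‖a_1‖ = 3.8730, so e_1 = (-0.2582, -0.2582, -0.5164, 0.7746).
e_1·a_2 = (-0.2582)·(-1) + (-0.2582)·(-4) + (-0.5164)·(-4) + 0.7746·(-2) = 1.8074.
u_2 = a_2 − 1.8074·e_1 = (-0.5333, -3.5333, -3.0667, -3.4000).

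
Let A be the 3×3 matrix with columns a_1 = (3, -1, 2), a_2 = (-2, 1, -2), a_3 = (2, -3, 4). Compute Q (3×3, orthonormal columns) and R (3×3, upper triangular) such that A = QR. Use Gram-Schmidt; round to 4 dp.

Q = [[0.8018, 0.5976, 0.0000], [-0.2673, 0.3586, -0.8944], [0.5345, -0.7171, -0.4472]], R = [[3.7417, -2.9399, 4.5434], [0.0000, 0.5976, -2.7490], [0.0000, 0.0000, 0.8944]]

q_1 = a_1/‖a_1‖ = (3, -1, 2)/3.7417 = (0.8018, -0.2673, 0.5345).
r_{12} = q_1·a_2 = -2.9399.
u_2 = a_2 + 2.9399·q_1 = (0.3571, 0.2143, -0.4286).
‖u_2‖ = 0.5976, so q_2 = (0.5976, 0.3586, -0.7171).
r_{13} = q_1·a_3 = 4.5434; r_{23} = q_2·a_3 = -2.7490.
u_3 = a_3 − 4.5434·q_1 + 2.7490·q_2 = (0.0000, -0.8000, -0.4000).
‖u_3‖ = 0.8944, so q_3 = (0.0000, -0.8944, -0.4472).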